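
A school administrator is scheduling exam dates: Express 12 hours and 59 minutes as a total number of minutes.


Hours: 12
Extra minutes: 59
Minutes per hour: 60
Hours to minutes: 12 x 60 = 720
Total: 720 + 59 = 779

779


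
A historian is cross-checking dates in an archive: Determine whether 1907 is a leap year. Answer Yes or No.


Year: 1907
Divisible by 4? 1907 / 4 = 476.75 -> No
Not divisible by 4, so NOT a leap year

No


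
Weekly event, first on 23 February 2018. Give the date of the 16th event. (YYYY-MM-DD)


First occurrence: 2018-02-23 (occurrence 1)
Each occurrence is 7 days after the previous.
Occurrence 16 is 15 weeks after the first.
15 weeks = 105 days
2018-02-23 + 105 days = 2018-06-08

2018-06-08


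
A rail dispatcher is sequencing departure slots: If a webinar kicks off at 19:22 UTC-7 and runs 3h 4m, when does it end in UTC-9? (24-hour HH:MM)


Start: 19:22 in UTC-7
Step 1 - add duration:
  minutes: 22 + 4 = 26
  hours: 19 + 3 + 0 = 22
  end in UTC-7: 22:26
Step 2 - convert UTC-7 -> UTC-9:
  offset difference: -9 - (-7) = -2 hours
  22 + (-2) = 20 -> mod 24 = 20
Result: 20:26 in UTC-9

20:26


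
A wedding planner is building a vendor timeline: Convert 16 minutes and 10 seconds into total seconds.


Minutes: 16
Seconds: 10
Convert minutes to seconds: 16 x 60 = 960
Add remaining seconds: 960 + 10 = 970

970


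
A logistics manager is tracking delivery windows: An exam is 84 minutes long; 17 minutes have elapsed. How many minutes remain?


Total budget: 84 minutes
Time used: 17 minutes
Remaining: 84 - 17 = 67 minutes
Percent used: 20.2%
Percent remaining: 79.8%

67


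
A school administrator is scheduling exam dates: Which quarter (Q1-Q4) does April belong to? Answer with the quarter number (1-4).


Month: April (month 4)
Q1: January-March (months 1-3)
Q2: April-June (months 4-6)
Q3: July-September (months 7-9)
Q4: October-December (months 10-12)
Month 4 falls in Q2

2


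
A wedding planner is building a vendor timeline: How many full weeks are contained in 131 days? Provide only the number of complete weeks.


Total days: 131
Days per week: 7
Division: 131 / 7 = 18 remainder 5
Complete weeks: 18
Remaining days: 5

18


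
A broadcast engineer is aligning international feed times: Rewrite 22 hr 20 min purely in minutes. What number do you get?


Hours: 22
Extra minutes: 20
Minutes per hour: 60
Hours to minutes: 22 x 60 = 1320
Total: 1320 + 20 = 1340

1340


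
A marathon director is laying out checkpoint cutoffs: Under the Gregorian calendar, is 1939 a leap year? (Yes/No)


Year: 1939
Divisible by 4? 1939 / 4 = 484.75 -> No
Not divisible by 4, so NOT a leap year

No


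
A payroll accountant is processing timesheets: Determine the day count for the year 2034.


Year: 2034
Check leap year rules:
Divisible by 4? No
2034 is not a leap year
Days: 365

365


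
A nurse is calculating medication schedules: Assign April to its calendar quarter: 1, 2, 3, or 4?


Month: April (month 4)
Q1: January-March (months 1-3)
Q2: April-June (months 4-6)
Q3: July-September (months 7-9)
Q4: October-December (months 10-12)
Month 4 falls in Q2

2


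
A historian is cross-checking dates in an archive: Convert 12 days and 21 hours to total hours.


Days: 12
Extra hours: 21
Hours per day: 24
Days to hours: 12 x 24 = 288
Total: 288 + 21 = 309

309


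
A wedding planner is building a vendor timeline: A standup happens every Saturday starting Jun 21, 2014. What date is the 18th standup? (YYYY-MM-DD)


First occurrence: 2014-06-21 (occurrence 1)
Each occurrence is 7 days after the previous.
Occurrence 18 is 17 weeks after the first.
17 weeks = 119 days
2014-06-21 + 119 days = 2014-10-18

2014-10-18


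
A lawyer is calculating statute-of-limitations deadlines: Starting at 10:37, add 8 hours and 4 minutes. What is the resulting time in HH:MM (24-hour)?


Start time: 10:37
Adding: 8 hours 4 minutes
Minutes: 37 + 4 = 41
Hours: 10 + 8 + 0 = 18
Result: 18:41

18:41


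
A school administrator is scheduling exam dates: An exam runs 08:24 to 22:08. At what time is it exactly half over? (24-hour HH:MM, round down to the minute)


Start time: 08:24 = 504 minutes from midnight
End time: 22:08 = 1328 minutes from midnight
Sum: 504 + 1328 = 1832
Midpoint: 1832 / 2 = 916 minutes
Convert: 916 / 60 = 15 hours, 16 minutes
Result: 15:16

15:16


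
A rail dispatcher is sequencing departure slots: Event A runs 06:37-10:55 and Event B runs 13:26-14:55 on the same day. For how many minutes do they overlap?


Interval A: [397, 655] minutes from midnight
Interval B: [806, 895] minutes from midnight
Overlap start = max(397, 806) = 806
Overlap end = min(655, 895) = 655
End <= start, so the intervals do not overlap: 0 minutes

0


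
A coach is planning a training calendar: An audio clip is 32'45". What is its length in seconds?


Minutes: 32
Seconds: 45
Convert minutes to seconds: 32 x 60 = 1920
Add remaining seconds: 1920 + 45 = 1965

1965


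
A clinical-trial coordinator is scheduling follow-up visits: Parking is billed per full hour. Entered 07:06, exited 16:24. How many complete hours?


Start: 07:06
End: 16:24
Hour difference: 16 - 7 = 9 hours
Minute difference: 24 - 6 = 18 minutes
Total minutes: 558
Complete hours: 558 / 60 = 9 (remainder 18)

9


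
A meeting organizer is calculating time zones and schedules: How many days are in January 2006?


Month: January
Year: 2006
January is a 31-day month
Total: 31 days

31


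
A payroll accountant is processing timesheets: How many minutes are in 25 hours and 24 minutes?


Hours: 25
Minutes: 24
Convert hours to minutes: 25 x 60 = 1500
Add remaining minutes: 1500 + 24 = 1524

1524


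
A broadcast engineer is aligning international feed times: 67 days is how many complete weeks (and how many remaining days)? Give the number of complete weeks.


Total days: 67
Days per week: 7
Division: 67 / 7 = 9 remainder 4
Complete weeks: 9
Remaining days: 4

9


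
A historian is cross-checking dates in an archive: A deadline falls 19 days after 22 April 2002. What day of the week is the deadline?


Start: 2002-04-22 (Monday)
Step 1 - find target date: add 19 days
  2002-04-22 + 19 days = 2002-05-11
Step 2 - day of week:
  19 mod 7 = 5
  Monday + 5 days -> Saturday
Result: Saturday (2002-05-11)

Saturday


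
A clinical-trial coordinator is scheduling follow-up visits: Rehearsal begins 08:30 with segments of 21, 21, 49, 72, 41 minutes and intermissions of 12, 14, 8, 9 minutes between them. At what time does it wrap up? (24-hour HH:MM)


Start: 08:30 = 510 min from midnight
  after task 1 (21 min): 08:51
  after break (12 min): 09:03
  after task 2 (21 min): 09:24
  after break (14 min): 09:38
  after task 3 (49 min): 10:27
  after break (8 min): 10:35
  after task 4 (72 min): 11:47
  after break (9 min): 11:56
  after task 5 (41 min): 12:37
Total elapsed: 247 minutes
End time: 12:37

12:37


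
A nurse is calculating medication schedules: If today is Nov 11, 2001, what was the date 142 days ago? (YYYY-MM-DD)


Start: 2001-11-11
Subtracting 142 days
Days already passed in November: 11
After going back through November: 131 more days to subtract
October 2001: 31 days, 100 remaining
September 2001: 30 days, 70 remaining
August 2001: 31 days, 39 remaining
July 2001: 31 days, 8 remaining
Result: 2001-06-22

2001-06-22


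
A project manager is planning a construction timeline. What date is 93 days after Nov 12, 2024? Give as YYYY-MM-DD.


Start: 2024-11-12
Adding 93 days
Days remaining in November: 18
After November: 75 days still to add
December 2024: 31 days, 44 remaining
January 2025: 31 days, 13 remaining
February 2025 has 28 days, need 13
Result: 2025-02-13

2025-02-13


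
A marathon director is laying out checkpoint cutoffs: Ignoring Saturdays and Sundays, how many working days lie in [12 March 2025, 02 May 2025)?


Start: 2025-03-12 (Wednesday)
End (exclusive): 2025-05-02 (Friday)
Total calendar days: 51
Full weeks: 51 // 7 = 7 -> 35 weekdays
Remaining 2 days starting on Wednesday:
  Wed(w), Thu(w) -> 2 weekdays
Total business days: 35 + 2 = 37

37


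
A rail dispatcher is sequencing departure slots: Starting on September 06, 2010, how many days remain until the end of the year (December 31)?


Start: September 06, 2010
End: December 31, 2010
Days left in September: 24
October: 31
November: 30
December: 31
Sum of remaining months: 92
Total: 24 + 92 = 116

116


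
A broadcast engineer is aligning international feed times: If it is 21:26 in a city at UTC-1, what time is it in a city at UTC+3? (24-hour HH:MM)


Local time: 21:26 at UTC-1 (offset -1h)
Target zone: UTC+3 (offset 3h)
Difference: 3 - (-1) = 4 hours
Calculation: 21 + (4) = 25
Wraparound: (25) mod 24 = 1
Result: 01:26

01:26


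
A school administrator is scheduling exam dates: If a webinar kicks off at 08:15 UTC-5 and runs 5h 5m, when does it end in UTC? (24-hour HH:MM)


Start: 08:15 in UTC-5
Step 1 - add duration:
  minutes: 15 + 5 = 20
  hours: 8 + 5 + 0 = 13
  end in UTC-5: 13:20
Step 2 - convert UTC-5 -> UTC:
  offset difference: 0 - (-5) = 5 hours
  13 + (5) = 18 -> mod 24 = 18
Result: 18:20 in UTC

18:20


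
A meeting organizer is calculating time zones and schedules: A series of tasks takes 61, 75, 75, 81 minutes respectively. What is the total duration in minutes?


Durations: 61, 75, 75, 81
Running sum: 61
+ 75 = 136
+ 75 = 211
+ 81 = 292
Total duration: 292 minutes
That is 4 hours and 52 minutes

292


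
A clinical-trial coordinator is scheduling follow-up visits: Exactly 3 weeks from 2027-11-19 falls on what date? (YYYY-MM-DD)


Start: 2027-11-19
Weeks to add: 3
Convert to days: 3 x 7 = 21 days
Add 21 days to 2027-11-19
Result: 2027-12-10

2027-12-10


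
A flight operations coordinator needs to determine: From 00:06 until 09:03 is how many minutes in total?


Start time: 00:06 = 6 minutes from midnight
End time: 09:03 = 543 minutes from midnight
Difference: 543 - 6 = 537 minutes
That is 8 hours and 57 minutes

537


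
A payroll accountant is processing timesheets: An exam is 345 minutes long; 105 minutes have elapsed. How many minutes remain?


Total budget: 345 minutes
Time used: 105 minutes
Remaining: 345 - 105 = 240 minutes
Percent used: 30.4%
Percent remaining: 69.6%

240


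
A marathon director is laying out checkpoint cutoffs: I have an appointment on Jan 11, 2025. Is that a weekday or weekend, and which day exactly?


Date: 2025-01-11
January 1, 2025 is a Wednesday
Day of year: 11
Offset from Jan 1: 10 days
10 mod 7 = 3
Result: Saturday

Saturday


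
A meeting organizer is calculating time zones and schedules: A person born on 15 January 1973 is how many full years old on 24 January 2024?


Birth: 1973-01-15
Reference: 2024-01-24
Year difference: 2024 - 1973 = 51
Has birthday (01-15) occurred by 01-24? Yes
Age in full years: 51

51


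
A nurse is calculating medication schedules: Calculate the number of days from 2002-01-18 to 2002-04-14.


Start date: 2002-01-18
End date: 2002-04-14
Jan 2002: +14 days
Feb 2002: +28 days
Mar 2002: +31 days
Apr 2002: +13 days
Total: 86 days

86


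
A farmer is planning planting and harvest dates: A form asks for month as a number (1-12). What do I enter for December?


Calendar month order:
11. November
12. December <--
December is month number 12

12


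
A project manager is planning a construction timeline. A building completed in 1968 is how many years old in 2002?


Birth year: 1968
Current year: 2002
Age = current year - birth year
Age = 2002 - 1968 = 34

34


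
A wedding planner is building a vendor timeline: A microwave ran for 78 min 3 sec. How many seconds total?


Minutes: 78
Extra seconds: 3
Seconds per minute: 60
Minutes to seconds: 78 x 60 = 4680
Total: 4680 + 3 = 4683

4683


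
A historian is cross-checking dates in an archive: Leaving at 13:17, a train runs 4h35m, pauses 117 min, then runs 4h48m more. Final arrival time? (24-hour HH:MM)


Depart: 13:17
Leg 1: +275 min -> 17:52
Layover: +117 min -> 19:49
Leg 2: +288 min -> 00:37
Total travel: 680 minutes = 11h 20m
Arrival: 00:37

00:37


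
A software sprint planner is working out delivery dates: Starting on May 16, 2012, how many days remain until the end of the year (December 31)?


Start: May 16, 2012
End: December 31, 2012
Days left in May: 15
June: 30
July: 31
August: 31
September: 30
... plus remaining months
Sum of remaining months: 214
Total: 15 + 214 = 229

229


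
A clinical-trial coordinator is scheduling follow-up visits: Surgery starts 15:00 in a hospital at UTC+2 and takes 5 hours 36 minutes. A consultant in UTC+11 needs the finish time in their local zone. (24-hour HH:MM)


Start: 15:00 in UTC+2
Step 1 - add duration:
  minutes: 0 + 36 = 36
  hours: 15 + 5 + 0 = 20
  end in UTC+2: 20:36
Step 2 - convert UTC+2 -> UTC+11:
  offset difference: 11 - (2) = 9 hours
  20 + (9) = 29 -> mod 24 = 5
Result: 05:36 in UTC+11

05:36


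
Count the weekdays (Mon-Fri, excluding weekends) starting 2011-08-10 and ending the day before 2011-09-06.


Start: 2011-08-10 (Wednesday)
End (exclusive): 2011-09-06 (Tuesday)
Total calendar days: 27
Full weeks: 27 // 7 = 3 -> 15 weekdays
Remaining 6 days starting on Wednesday:
  Wed(w), Thu(w), Fri(w), Sat(-), Sun(-), Mon(w) -> 4 weekdays
Total business days: 15 + 4 = 19

19


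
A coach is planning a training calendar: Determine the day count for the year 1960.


Year: 1960
Check leap year rules:
Divisible by 4? Yes
Divisible by 100? No
1960 is a leap year
Days: 366

366


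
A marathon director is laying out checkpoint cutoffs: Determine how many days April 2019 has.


Month: April
Year: 2019
April is a 30-day month
Total: 30 days

30


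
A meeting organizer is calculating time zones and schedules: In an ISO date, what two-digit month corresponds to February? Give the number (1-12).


Calendar month order:
1. January
2. February <--
3. March
February is month number 2

2


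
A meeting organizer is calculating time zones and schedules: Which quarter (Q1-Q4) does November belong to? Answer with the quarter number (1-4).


Month: November (month 11)
Q1: January-March (months 1-3)
Q2: April-June (months 4-6)
Q3: July-September (months 7-9)
Q4: October-December (months 10-12)
Month 11 falls in Q4

4


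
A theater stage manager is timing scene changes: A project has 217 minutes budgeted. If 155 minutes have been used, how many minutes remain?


Total budget: 217 minutes
Time used: 155 minutes
Remaining: 217 - 155 = 62 minutes
Percent used: 71.4%
Percent remaining: 28.6%

62


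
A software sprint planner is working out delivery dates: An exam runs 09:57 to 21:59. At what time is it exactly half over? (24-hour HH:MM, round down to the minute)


Start time: 09:57 = 597 minutes from midnight
End time: 21:59 = 1319 minutes from midnight
Sum: 597 + 1319 = 1916
Midpoint: 1916 / 2 = 958 minutes
Convert: 958 / 60 = 15 hours, 58 minutes
Result: 15:58

15:58


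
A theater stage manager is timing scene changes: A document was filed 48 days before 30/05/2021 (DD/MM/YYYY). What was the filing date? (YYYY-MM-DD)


Start: 2021-05-30
Subtracting 48 days
Days already passed in May: 30
After going back through May: 18 more days to subtract
April 2021 has 30 days, need 18
Result: 2021-04-12

2021-04-12


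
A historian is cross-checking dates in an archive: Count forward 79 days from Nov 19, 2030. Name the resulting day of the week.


Start: 2030-11-19 (Tuesday)
Step 1 - find target date: add 79 days
  2030-11-19 + 79 days = 2031-02-06
Step 2 - day of week:
  79 mod 7 = 2
  Tuesday + 2 days -> Thursday
Result: Thursday (2031-02-06)

Thursday


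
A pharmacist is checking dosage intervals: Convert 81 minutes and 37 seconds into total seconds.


Minutes: 81
Seconds: 37
Convert minutes to seconds: 81 x 60 = 4860
Add remaining seconds: 4860 + 37 = 4897

4897


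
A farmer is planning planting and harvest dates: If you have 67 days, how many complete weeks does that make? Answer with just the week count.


Total days: 67
Days per week: 7
Division: 67 / 7 = 9 remainder 4
Complete weeks: 9
Remaining days: 4

9


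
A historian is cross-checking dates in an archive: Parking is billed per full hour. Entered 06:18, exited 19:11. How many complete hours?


Start: 06:18
End: 19:11
Hour difference: 19 - 6 = 13 hours
Minute difference: 11 - 18 = -7 minutes
Total minutes: 773
Complete hours: 773 / 60 = 12 (remainder 53)

12


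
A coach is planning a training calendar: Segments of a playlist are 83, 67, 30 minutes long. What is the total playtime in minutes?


Durations: 83, 67, 30
Running sum: 83
+ 67 = 150
+ 30 = 180
Total duration: 180 minutes
That is 3 hours and 0 minutes

180


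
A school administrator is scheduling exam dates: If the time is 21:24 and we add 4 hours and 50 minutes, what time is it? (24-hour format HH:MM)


Start time: 21:24
Adding: 4 hours 50 minutes
Minutes: 24 + 50 = 74
Minute overflow: 74 >= 60, so carry 1 hour, minutes = 14
Hours: 21 + 4 + 1 = 26
Hour wraparound: 26 mod 24 = 2
Result: 02:14

02:14


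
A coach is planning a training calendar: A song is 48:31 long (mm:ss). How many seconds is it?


Minutes: 48
Extra seconds: 31
Seconds per minute: 60
Minutes to seconds: 48 x 60 = 2880
Total: 2880 + 31 = 2911

2911


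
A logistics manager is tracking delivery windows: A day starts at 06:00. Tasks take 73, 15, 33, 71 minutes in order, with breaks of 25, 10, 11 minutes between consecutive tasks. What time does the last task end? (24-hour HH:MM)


Start: 06:00 = 360 min from midnight
  after task 1 (73 min): 07:13
  after break (25 min): 07:38
  after task 2 (15 min): 07:53
  after break (10 min): 08:03
  after task 3 (33 min): 08:36
  after break (11 min): 08:47
  after task 4 (71 min): 09:58
Total elapsed: 238 minutes
End time: 09:58

09:58


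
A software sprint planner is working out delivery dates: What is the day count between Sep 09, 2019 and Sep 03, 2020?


Start date: 2019-09-09
End date: 2020-09-03
Sep 2019: +22 days
Oct 2019: +31 days
Nov 2019: +30 days
... (10 more months)
Total: 360 days

360


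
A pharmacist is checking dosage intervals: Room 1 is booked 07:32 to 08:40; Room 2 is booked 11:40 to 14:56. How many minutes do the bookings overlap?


Interval A: [452, 520] minutes from midnight
Interval B: [700, 896] minutes from midnight
Overlap start = max(452, 700) = 700
Overlap end = min(520, 896) = 520
End <= start, so the intervals do not overlap: 0 minutes

0


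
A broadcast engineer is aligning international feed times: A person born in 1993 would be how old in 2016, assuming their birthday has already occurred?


Birth year: 1993
Current year: 2016
Age = current year - birth year
Age = 2016 - 1993 = 23

23


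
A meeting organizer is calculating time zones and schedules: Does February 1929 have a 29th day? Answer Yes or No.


Year: 1929
Divisible by 4? 1929 / 4 = 482.25 -> No
Not divisible by 4, so NOT a leap year

No


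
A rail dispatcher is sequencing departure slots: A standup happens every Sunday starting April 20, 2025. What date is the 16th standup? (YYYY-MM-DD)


First occurrence: 2025-04-20 (occurrence 1)
Each occurrence is 7 days after the previous.
Occurrence 16 is 15 weeks after the first.
15 weeks = 105 days
2025-04-20 + 105 days = 2025-08-03

2025-08-03


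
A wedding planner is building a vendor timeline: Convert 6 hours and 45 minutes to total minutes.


Hours: 6
Minutes: 45
Convert hours to minutes: 6 x 60 = 360
Add remaining minutes: 360 + 45 = 405

405


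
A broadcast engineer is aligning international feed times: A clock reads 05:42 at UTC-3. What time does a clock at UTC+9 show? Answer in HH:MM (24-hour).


Local time: 05:42 at UTC-3 (offset -3h)
Target zone: UTC+9 (offset 9h)
Difference: 9 - (-3) = 12 hours
Calculation: 5 + (12) = 17
Result: 17:42

17:42


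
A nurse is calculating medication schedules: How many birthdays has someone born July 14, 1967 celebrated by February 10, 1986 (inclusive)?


Birth: 1967-07-14
Reference: 1986-02-10
Year difference: 1986 - 1967 = 19
Has birthday (07-14) occurred by 02-10? No
Birthday not yet reached this year -> subtract 1
Age in full years: 18

18


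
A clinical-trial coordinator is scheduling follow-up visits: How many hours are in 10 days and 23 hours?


Days: 10
Extra hours: 23
Hours per day: 24
Days to hours: 10 x 24 = 240
Total: 240 + 23 = 263

263


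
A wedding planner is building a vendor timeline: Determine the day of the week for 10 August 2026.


Date: 2026-08-10
January 1, 2026 is a Thursday
Day of year: 222
Offset from Jan 1: 221 days
221 mod 7 = 4
Result: Monday

Monday


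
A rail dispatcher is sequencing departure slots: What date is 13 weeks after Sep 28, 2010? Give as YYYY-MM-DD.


Start: 2010-09-28
Weeks to add: 13
Convert to days: 13 x 7 = 91 days
Add 91 days to 2010-09-28
Result: 2010-12-28

2010-12-28


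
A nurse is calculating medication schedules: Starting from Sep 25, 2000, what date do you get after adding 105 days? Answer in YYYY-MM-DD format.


Start: 2000-09-25
Adding 105 days
Days remaining in September: 5
After September: 100 days still to add
October 2000: 31 days, 69 remaining
November 2000: 30 days, 39 remaining
December 2000: 31 days, 8 remaining
January 2001 has 31 days, need 8
Result: 2001-01-08

2001-01-08


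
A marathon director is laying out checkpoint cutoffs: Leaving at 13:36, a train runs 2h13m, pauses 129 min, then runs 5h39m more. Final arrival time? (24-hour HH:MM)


Depart: 13:36
Leg 1: +133 min -> 15:49
Layover: +129 min -> 17:58
Leg 2: +339 min -> 23:37
Total travel: 601 minutes = 10h 1m
Arrival: 23:37

23:37


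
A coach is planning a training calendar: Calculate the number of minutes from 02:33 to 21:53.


Start time: 02:33 = 153 minutes from midnight
End time: 21:53 = 1313 minutes from midnight
Difference: 1313 - 153 = 1160 minutes
That is 19 hours and 20 minutes

1160


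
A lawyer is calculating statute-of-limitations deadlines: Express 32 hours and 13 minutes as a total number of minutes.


Hours: 32
Extra minutes: 13
Minutes per hour: 60
Hours to minutes: 32 x 60 = 1920
Total: 1920 + 13 = 1933

1933


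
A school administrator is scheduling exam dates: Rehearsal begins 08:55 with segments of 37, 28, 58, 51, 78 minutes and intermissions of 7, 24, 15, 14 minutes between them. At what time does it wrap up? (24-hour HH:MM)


Start: 08:55 = 535 min from midnight
  after task 1 (37 min): 09:32
  after break (7 min): 09:39
  after task 2 (28 min): 10:07
  after break (24 min): 10:31
  after task 3 (58 min): 11:29
  after break (15 min): 11:44
  after task 4 (51 min): 12:35
  after break (14 min): 12:49
  after task 5 (78 min): 14:07
Total elapsed: 312 minutes
End time: 14:07

14:07


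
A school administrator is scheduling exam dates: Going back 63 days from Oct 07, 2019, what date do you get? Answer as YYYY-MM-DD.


Start: 2019-10-07
Subtracting 63 days
Days already passed in October: 7
After going back through October: 56 more days to subtract
September 2019: 30 days, 26 remaining
August 2019 has 31 days, need 26
Result: 2019-08-05

2019-08-05


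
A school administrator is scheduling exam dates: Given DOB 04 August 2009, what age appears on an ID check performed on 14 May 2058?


Birth: 2009-08-04
Reference: 2058-05-14
Year difference: 2058 - 2009 = 49
Has birthday (08-04) occurred by 05-14? No
Birthday not yet reached this year -> subtract 1
Age in full years: 48

48


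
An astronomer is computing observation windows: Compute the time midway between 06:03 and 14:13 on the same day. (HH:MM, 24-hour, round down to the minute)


Start time: 06:03 = 363 minutes from midnight
End time: 14:13 = 853 minutes from midnight
Sum: 363 + 853 = 1216
Midpoint: 1216 / 2 = 608 minutes
Convert: 608 / 60 = 10 hours, 8 minutes
Result: 10:08

10:08


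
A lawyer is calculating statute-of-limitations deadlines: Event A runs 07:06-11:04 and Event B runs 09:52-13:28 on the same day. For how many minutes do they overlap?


Interval A: [426, 664] minutes from midnight
Interval B: [592, 808] minutes from midnight
Overlap start = max(426, 592) = 592
Overlap end = min(664, 808) = 664
Overlap = 664 - 592 = 72 minutes

72


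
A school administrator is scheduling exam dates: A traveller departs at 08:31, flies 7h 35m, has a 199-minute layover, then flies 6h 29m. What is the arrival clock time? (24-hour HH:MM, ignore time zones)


Depart: 08:31
Leg 1: +455 min -> 16:06
Layover: +199 min -> 19:25
Leg 2: +389 min -> 01:54
Total travel: 1043 minutes = 17h 23m
Arrival: 01:54

01:54


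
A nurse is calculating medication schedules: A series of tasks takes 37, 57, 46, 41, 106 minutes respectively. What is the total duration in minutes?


Durations: 37, 57, 46, 41, 106
Running sum: 37
+ 57 = 94
+ 46 = 140
+ 41 = 181
+ 106 = 287
Total duration: 287 minutes
That is 4 hours and 47 minutes

287


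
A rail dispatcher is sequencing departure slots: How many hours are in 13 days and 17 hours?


Days: 13
Extra hours: 17
Hours per day: 24
Days to hours: 13 x 24 = 312
Total: 312 + 17 = 329

329


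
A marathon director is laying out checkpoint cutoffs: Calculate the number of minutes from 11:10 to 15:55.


Start time: 11:10 = 670 minutes from midnight
End time: 15:55 = 955 minutes from midnight
Difference: 955 - 670 = 285 minutes
That is 4 hours and 45 minutes

285


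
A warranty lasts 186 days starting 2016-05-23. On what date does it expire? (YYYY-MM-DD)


Start: 2016-05-23
Adding 186 days
Days remaining in May: 8
After May: 178 days still to add
June 2016: 30 days, 148 remaining
July 2016: 31 days, 117 remaining
August 2016: 31 days, 86 remaining
September 2016: 30 days, 56 remaining
Result: 2016-11-25

2016-11-25


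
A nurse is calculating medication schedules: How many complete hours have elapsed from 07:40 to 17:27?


Start: 07:40
End: 17:27
Hour difference: 17 - 7 = 10 hours
Minute difference: 27 - 40 = -13 minutes
Total minutes: 587
Complete hours: 587 / 60 = 9 (remainder 47)

9


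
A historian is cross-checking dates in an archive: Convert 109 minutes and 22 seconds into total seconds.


Minutes: 109
Seconds: 22
Convert minutes to seconds: 109 x 60 = 6540
Add remaining seconds: 6540 + 22 = 6562

6562


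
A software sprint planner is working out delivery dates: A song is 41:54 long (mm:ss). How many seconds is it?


Minutes: 41
Extra seconds: 54
Seconds per minute: 60
Minutes to seconds: 41 x 60 = 2460
Total: 2460 + 54 = 2514

2514


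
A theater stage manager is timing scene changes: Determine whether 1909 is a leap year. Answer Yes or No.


Year: 1909
Divisible by 4? 1909 / 4 = 477.25 -> No
Not divisible by 4, so NOT a leap year

No


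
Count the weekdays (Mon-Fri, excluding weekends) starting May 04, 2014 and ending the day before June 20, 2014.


Start: 2014-05-04 (Sunday)
End (exclusive): 2014-06-20 (Friday)
Total calendar days: 47
Full weeks: 47 // 7 = 6 -> 30 weekdays
Remaining 5 days starting on Sunday:
  Sun(-), Mon(w), Tue(w), Wed(w), Thu(w) -> 4 weekdays
Total business days: 30 + 4 = 34

34


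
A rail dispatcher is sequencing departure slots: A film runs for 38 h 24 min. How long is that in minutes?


Hours: 38
Minutes: 24
Convert hours to minutes: 38 x 60 = 2280
Add remaining minutes: 2280 + 24 = 2304

2304


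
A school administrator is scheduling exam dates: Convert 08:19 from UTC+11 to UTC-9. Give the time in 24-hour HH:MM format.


Local time: 08:19 at UTC+11 (offset 11h)
Target zone: UTC-9 (offset -9h)
Difference: -9 - (11) = -20 hours
Calculation: 8 + (-20) = -12
Wraparound: (-12) mod 24 = 12
Result: 12:19

12:19


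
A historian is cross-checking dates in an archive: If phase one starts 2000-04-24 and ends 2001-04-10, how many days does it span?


Start date: 2000-04-24
End date: 2001-04-10
Apr 2000: +7 days
May 2000: +31 days
Jun 2000: +30 days
... (10 more months)
Total: 351 days

351


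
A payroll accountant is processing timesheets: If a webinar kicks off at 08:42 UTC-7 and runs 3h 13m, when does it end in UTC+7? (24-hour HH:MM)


Start: 08:42 in UTC-7
Step 1 - add duration:
  minutes: 42 + 13 = 55
  hours: 8 + 3 + 0 = 11
  end in UTC-7: 11:55
Step 2 - convert UTC-7 -> UTC+7:
  offset difference: 7 - (-7) = 14 hours
  11 + (14) = 25 -> mod 24 = 1
Result: 01:55 in UTC+7

01:55


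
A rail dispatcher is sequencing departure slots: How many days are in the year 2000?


Year: 2000
Check leap year rules:
Divisible by 4? Yes
Divisible by 100? Yes
Divisible by 400? Yes
2000 is a leap year
Days: 366

366


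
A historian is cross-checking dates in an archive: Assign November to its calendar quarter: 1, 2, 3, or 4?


Month: November (month 11)
Q1: January-March (months 1-3)
Q2: April-June (months 4-6)
Q3: July-September (months 7-9)
Q4: October-December (months 10-12)
Month 11 falls in Q4

4


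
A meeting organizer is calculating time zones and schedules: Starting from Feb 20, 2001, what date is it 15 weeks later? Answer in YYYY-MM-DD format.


Start: 2001-02-20
Weeks to add: 15
Convert to days: 15 x 7 = 105 days
Add 105 days to 2001-02-20
Result: 2001-06-05

2001-06-05


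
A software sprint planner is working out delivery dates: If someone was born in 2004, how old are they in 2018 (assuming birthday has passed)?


Birth year: 2004
Current year: 2018
Age = current year - birth year
Age = 2018 - 2004 = 14

14


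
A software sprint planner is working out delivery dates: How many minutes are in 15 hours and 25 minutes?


Hours: 15
Extra minutes: 25
Minutes per hour: 60
Hours to minutes: 15 x 60 = 900
Total: 900 + 25 = 925

925


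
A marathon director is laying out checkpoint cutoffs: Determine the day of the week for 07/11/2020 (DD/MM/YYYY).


Date: 2020-11-07
January 1, 2020 is a Wednesday
Day of year: 312
Offset from Jan 1: 311 days
311 mod 7 = 3
Result: Saturday

Saturday


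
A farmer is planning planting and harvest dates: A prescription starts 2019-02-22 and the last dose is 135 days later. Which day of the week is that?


Start: 2019-02-22 (Friday)
Step 1 - find target date: add 135 days
  2019-02-22 + 135 days = 2019-07-07
Step 2 - day of week:
  135 mod 7 = 2
  Friday + 2 days -> Sunday
Result: Sunday (2019-07-07)

Sunday


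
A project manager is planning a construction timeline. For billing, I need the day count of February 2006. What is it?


Month: February
Year: 2006
2006 is not a leap year
February has 28 days
Total: 28 days

28


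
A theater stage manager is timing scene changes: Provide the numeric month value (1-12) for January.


Calendar month order:
1. January <--
2. February
January is month number 1

1


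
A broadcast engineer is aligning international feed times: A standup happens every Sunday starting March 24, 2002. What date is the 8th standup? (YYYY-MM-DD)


First occurrence: 2002-03-24 (occurrence 1)
Each occurrence is 7 days after the previous.
Occurrence 8 is 7 weeks after the first.
7 weeks = 49 days
2002-03-24 + 49 days = 2002-05-12

2002-05-12


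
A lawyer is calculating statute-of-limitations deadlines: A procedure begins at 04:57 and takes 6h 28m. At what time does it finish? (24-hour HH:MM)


Start time: 04:57
Adding: 6 hours 28 minutes
Minutes: 57 + 28 = 85
Minute overflow: 85 >= 60, so carry 1 hour, minutes = 25
Hours: 4 + 6 + 1 = 11
Result: 11:25

11:25


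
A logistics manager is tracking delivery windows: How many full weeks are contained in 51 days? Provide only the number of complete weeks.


Total days: 51
Days per week: 7
Division: 51 / 7 = 7 remainder 2
Complete weeks: 7
Remaining days: 2

7


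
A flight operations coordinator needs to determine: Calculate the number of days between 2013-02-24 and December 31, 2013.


Start: February 24, 2013
End: December 31, 2013
Days left in February: 4
March: 31
April: 30
May: 31
June: 30
... plus remaining months
Sum of remaining months: 306
Total: 4 + 306 = 310

310


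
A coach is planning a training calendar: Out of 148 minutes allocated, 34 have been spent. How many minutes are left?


Total budget: 148 minutes
Time used: 34 minutes
Remaining: 148 - 34 = 114 minutes
Percent used: 23.0%
Percent remaining: 77.0%

114


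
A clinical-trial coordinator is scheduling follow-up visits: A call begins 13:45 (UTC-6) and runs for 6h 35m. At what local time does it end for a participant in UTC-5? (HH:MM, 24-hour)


Start: 13:45 in UTC-6
Step 1 - add duration:
  minutes: 45 + 35 = 80 (carry 1h)
  hours: 13 + 6 + 1 = 20
  end in UTC-6: 20:20
Step 2 - convert UTC-6 -> UTC-5:
  offset difference: -5 - (-6) = 1 hours
  20 + (1) = 21 -> mod 24 = 21
Result: 21:20 in UTC-5

21:20


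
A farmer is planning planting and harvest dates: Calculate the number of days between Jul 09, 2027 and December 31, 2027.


Start: July 09, 2027
End: December 31, 2027
Days left in July: 22
August: 31
September: 30
October: 31
November: 30
... plus remaining months
Sum of remaining months: 153
Total: 22 + 153 = 175

175


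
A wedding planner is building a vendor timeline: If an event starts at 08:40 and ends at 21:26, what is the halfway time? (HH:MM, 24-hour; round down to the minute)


Start time: 08:40 = 520 minutes from midnight
End time: 21:26 = 1286 minutes from midnight
Sum: 520 + 1286 = 1806
Midpoint: 1806 / 2 = 903 minutes
Convert: 903 / 60 = 15 hours, 3 minutes
Result: 15:03

15:03


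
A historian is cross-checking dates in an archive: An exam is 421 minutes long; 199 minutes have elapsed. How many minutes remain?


Total budget: 421 minutes
Time used: 199 minutes
Remaining: 421 - 199 = 222 minutes
Percent used: 47.3%
Percent remaining: 52.7%

222


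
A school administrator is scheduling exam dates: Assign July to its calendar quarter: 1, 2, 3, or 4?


Month: July (month 7)
Q1: January-March (months 1-3)
Q2: April-June (months 4-6)
Q3: July-September (months 7-9)
Q4: October-December (months 10-12)
Month 7 falls in Q3

3


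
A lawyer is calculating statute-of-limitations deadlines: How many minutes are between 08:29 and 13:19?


Start time: 08:29 = 509 minutes from midnight
End time: 13:19 = 799 minutes from midnight
Difference: 799 - 509 = 290 minutes
That is 4 hours and 50 minutes

290


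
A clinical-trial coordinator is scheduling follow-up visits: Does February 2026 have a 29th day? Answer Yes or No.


Year: 2026
Divisible by 4? 2026 / 4 = 506.5 -> No
Not divisible by 4, so NOT a leap year

No


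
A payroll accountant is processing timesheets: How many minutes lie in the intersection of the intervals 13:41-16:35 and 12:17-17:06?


Interval A: [821, 995] minutes from midnight
Interval B: [737, 1026] minutes from midnight
Overlap start = max(821, 737) = 821
Overlap end = min(995, 1026) = 995
Overlap = 995 - 821 = 174 minutes

174


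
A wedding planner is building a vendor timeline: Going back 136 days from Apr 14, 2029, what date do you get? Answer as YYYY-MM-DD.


Start: 2029-04-14
Subtracting 136 days
Days already passed in April: 14
After going back through April: 122 more days to subtract
March 2029: 31 days, 91 remaining
February 2029: 28 days, 63 remaining
January 2029: 31 days, 32 remaining
December 2028: 31 days, 1 remaining
Result: 2028-11-29

2028-11-29


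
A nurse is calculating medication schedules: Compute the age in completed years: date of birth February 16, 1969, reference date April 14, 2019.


Birth: 1969-02-16
Reference: 2019-04-14
Year difference: 2019 - 1969 = 50
Has birthday (02-16) occurred by 04-14? Yes
Age in full years: 50

50


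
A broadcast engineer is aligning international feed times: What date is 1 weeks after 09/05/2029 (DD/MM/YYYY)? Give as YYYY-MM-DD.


Start: 2029-05-09
Weeks to add: 1
Convert to days: 1 x 7 = 7 days
Add 7 days to 2029-05-09
Result: 2029-05-16

2029-05-16


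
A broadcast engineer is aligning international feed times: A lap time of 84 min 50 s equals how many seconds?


Minutes: 84
Seconds: 50
Convert minutes to seconds: 84 x 60 = 5040
Add remaining seconds: 5040 + 50 = 5090

5090


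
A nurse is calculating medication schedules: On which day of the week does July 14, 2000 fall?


Date: 2000-07-14
January 1, 2000 is a Saturday
Day of year: 196
Offset from Jan 1: 195 days
195 mod 7 = 6
Result: Friday

Friday


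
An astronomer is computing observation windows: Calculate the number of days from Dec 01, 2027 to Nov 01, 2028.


Start date: 2027-12-01
End date: 2028-11-01
Dec 2027: +31 days
Jan 2028: +31 days
Feb 2028: +29 days
... (8 more months)
Total: 336 days

336


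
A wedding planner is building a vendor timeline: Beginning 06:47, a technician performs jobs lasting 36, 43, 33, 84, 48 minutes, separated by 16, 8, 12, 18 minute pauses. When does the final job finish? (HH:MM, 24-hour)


Start: 06:47 = 407 min from midnight
  after task 1 (36 min): 07:23
  after break (16 min): 07:39
  after task 2 (43 min): 08:22
  after break (8 min): 08:30
  after task 3 (33 min): 09:03
  after break (12 min): 09:15
  after task 4 (84 min): 10:39
  after break (18 min): 10:57
  after task 5 (48 min): 11:45
Total elapsed: 298 minutes
End time: 11:45

11:45


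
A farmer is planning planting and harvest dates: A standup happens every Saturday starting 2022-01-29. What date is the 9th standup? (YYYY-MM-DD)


First occurrence: 2022-01-29 (occurrence 1)
Each occurrence is 7 days after the previous.
Occurrence 9 is 8 weeks after the first.
8 weeks = 56 days
2022-01-29 + 56 days = 2022-03-26

2022-03-26


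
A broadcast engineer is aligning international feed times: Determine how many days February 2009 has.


Month: February
Year: 2009
2009 is not a leap year
February has 28 days
Total: 28 days

28


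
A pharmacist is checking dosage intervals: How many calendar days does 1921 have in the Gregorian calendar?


Year: 1921
Check leap year rules:
Divisible by 4? No
1921 is not a leap year
Days: 365

365


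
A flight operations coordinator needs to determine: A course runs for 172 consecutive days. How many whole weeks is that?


Total days: 172
Days per week: 7
Division: 172 / 7 = 24 remainder 4
Complete weeks: 24
Remaining days: 4

24


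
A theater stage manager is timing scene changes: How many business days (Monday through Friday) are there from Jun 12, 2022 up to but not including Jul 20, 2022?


Start: 2022-06-12 (Sunday)
End (exclusive): 2022-07-20 (Wednesday)
Total calendar days: 38
Full weeks: 38 // 7 = 5 -> 25 weekdays
Remaining 3 days starting on Sunday:
  Sun(-), Mon(w), Tue(w) -> 2 weekdays
Total business days: 25 + 2 = 27

27


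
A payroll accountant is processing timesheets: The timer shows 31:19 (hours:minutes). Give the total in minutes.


Hours: 31
Minutes: 19
Convert hours to minutes: 31 x 60 = 1860
Add remaining minutes: 1860 + 19 = 1879

1879


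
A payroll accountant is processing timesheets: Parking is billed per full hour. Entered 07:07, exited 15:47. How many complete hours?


Start: 07:07
End: 15:47
Hour difference: 15 - 7 = 8 hours
Minute difference: 47 - 7 = 40 minutes
Total minutes: 520
Complete hours: 520 / 60 = 8 (remainder 40)

8


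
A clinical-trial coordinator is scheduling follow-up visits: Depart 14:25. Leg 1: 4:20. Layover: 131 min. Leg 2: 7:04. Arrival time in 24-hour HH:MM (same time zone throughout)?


Depart: 14:25
Leg 1: +260 min -> 18:45
Layover: +131 min -> 20:56
Leg 2: +424 min -> 04:00
Total travel: 815 minutes = 13h 35m
Arrival: 04:00

04:00


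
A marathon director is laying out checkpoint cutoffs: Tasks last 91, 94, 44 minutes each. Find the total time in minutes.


Durations: 91, 94, 44
Running sum: 91
+ 94 = 185
+ 44 = 229
Total duration: 229 minutes
That is 3 hours and 49 minutes

229


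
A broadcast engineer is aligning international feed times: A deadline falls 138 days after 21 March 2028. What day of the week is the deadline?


Start: 2028-03-21 (Tuesday)
Step 1 - find target date: add 138 days
  2028-03-21 + 138 days = 2028-08-06
Step 2 - day of week:
  138 mod 7 = 5
  Tuesday + 5 days -> Sunday
Result: Sunday (2028-08-06)

Sunday
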